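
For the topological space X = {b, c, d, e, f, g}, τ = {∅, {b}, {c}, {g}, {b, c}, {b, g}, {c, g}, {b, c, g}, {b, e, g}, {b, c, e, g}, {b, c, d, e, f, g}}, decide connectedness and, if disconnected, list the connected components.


(X, τ) is connected.

Find clopen sets (U ∈ τ with X ∖ U ∈ τ):
  U = ∅, X ∖ U = {b, c, d, e, f, g} — both open, so U is clopen.
  U = {b, c, d, e, f, g}, X ∖ U = ∅ — both open, so U is clopen.
Only trivial clopens (∅ and X) exist, so (X, τ) is connected.
Compute connected components by grouping points that agree on all clopens:
  component: {b, c, d, e, f, g}


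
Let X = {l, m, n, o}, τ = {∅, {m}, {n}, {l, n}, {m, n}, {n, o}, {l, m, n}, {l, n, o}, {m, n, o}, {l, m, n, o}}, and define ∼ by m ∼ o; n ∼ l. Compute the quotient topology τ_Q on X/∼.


X/∼ = {[l=n], [m=o]}; |τ_Q| = 3.

Equivalence classes: [l=n], [m=o].
Quotient map π: X → X/∼ sends l ↦ [l=n], m ↦ [m=o], n ↦ [l=n], o ↦ [m=o].
For each subset V ⊆ X/∼, compute π^{-1}(V) ⊆ X and check whether π^{-1}(V) ∈ τ. V is open in τ_Q iff π^{-1}(V) ∈ τ.
  V = {}: π^{-1}(V) = ∅ ∈ τ ✓.
  V = {[l=n]}: π^{-1}(V) = {l, n} ∈ τ ✓.
  V = {[m=o]}: π^{-1}(V) = {m, o} ∉ τ ✗.
  V = {[l=n], [m=o]}: π^{-1}(V) = {l, m, n, o} ∈ τ ✓.
Open sets in the quotient: τ_Q = {{}, {[l=n]}, {[l=n], [m=o]}} (3 elements).


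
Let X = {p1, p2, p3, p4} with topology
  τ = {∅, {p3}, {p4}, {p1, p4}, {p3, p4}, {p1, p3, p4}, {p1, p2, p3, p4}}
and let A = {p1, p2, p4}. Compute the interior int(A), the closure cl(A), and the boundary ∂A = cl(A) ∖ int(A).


int(A) = {p1, p4}, cl(A) = {p1, p2, p4}, ∂A = {p2}.

Closed sets in (X, τ) are complements of opens:
  closed(X, τ) = {∅, {p2}, {p1, p2}, {p2, p3}, {p1, p2, p3}, {p1, p2, p4}, {p1, p2, p3, p4}}.
int(A) = ⋃ {U ∈ τ : U ⊆ A}. Opens contained in A: ∅, {p4}, {p1, p4}.
Taking the union of these: int(A) = {p1, p4}.
cl(A) = ⋂ {C closed : A ⊆ C}. Closed sets containing A: {p1, p2, p4}, {p1, p2, p3, p4}.
Intersecting these: cl(A) = {p1, p2, p4}.
∂A = cl(A) ∖ int(A) = {p1, p2, p4} ∖ {p1, p4} = {p2}.


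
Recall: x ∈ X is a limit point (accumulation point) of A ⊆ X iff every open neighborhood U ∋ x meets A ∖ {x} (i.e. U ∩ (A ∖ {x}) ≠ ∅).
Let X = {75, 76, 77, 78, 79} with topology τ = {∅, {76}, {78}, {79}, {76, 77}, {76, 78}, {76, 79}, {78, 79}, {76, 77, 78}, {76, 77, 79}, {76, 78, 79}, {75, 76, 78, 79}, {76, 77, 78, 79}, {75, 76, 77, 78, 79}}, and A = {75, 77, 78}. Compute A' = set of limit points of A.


A' = {75}

For each x ∈ X, list the open sets U ∈ τ with x ∈ U, then check whether U ∩ (A ∖ {x}) ≠ ∅ for every such U.
  x = 75: opens ∋ x are {75, 76, 78, 79}, {75, 76, 77, 78, 79}; each meets A ∖ {75}, so x IS a limit point.
  x = 76: open {76} ∋ x has {76} ∩ (A ∖ {76}) = ∅, so x is NOT a limit point.
  x = 77: open {76, 77} ∋ x has {76, 77} ∩ (A ∖ {77}) = ∅, so x is NOT a limit point.
  x = 78: open {78} ∋ x has {78} ∩ (A ∖ {78}) = ∅, so x is NOT a limit point.
  x = 79: open {79} ∋ x has {79} ∩ (A ∖ {79}) = ∅, so x is NOT a limit point.
Collecting: A' = {75}.


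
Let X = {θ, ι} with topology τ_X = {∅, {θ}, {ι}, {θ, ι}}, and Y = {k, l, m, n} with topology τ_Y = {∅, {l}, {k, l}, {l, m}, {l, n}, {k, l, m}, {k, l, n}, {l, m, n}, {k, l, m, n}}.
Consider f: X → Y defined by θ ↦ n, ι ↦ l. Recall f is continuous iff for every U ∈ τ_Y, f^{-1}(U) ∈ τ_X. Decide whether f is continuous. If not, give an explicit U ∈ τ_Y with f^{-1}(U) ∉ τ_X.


f IS continuous.

Compute f^{-1}(U) for each U ∈ τ_Y:
  U = ∅: f^{-1}(U) = ∅ ∈ τ_X ✓.
  U = {l}: f^{-1}(U) = {ι} ∈ τ_X ✓.
  U = {k, l}: f^{-1}(U) = {ι} ∈ τ_X ✓.
  U = {l, m}: f^{-1}(U) = {ι} ∈ τ_X ✓.
  U = {l, n}: f^{-1}(U) = {θ, ι} ∈ τ_X ✓.
  U = {k, l, m}: f^{-1}(U) = {ι} ∈ τ_X ✓.
  U = {k, l, n}: f^{-1}(U) = {θ, ι} ∈ τ_X ✓.
  U = {l, m, n}: f^{-1}(U) = {θ, ι} ∈ τ_X ✓.
  U = {k, l, m, n}: f^{-1}(U) = {θ, ι} ∈ τ_X ✓.
Every preimage lies in τ_X, so f IS continuous.


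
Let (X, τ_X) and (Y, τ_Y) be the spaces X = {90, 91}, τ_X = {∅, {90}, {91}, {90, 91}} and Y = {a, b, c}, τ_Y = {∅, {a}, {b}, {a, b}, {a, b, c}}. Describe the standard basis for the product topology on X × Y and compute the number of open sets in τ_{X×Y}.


Basis B = {∅ × ∅, {90} × {a}, {90} × {b}, {91} × {a}, {91} × {b}, {90} × {a, b}, {90, 91} × {a}, {90, 91} × {b}, {91} × {a, b}, {90} × {a, b, c}, {91} × {a, b, c}, {90, 91} × {a, b}, {90, 91} × {a, b, c}}; |τ_{X×Y}| = 25.

Enumerate products U × V with U ∈ τ_X, V ∈ τ_Y (deduplicated):
  ∅ × ∅ = {} (∅)
  {90} × {a} = {(90,a)}
  {90} × {b} = {(90,b)}
  {91} × {a} = {(91,a)}
  {91} × {b} = {(91,b)}
  {90} × {a, b} = {(90,a), (90,b)}
  {90, 91} × {a} = {(90,a), (91,a)}
  {90, 91} × {b} = {(90,b), (91,b)}
  {91} × {a, b} = {(91,a), (91,b)}
  {90} × {a, b, c} = {(90,a), (90,b), (90,c)}
  {91} × {a, b, c} = {(91,a), (91,b), (91,c)}
  {90, 91} × {a, b} = {(90,a), (90,b), (91,a), (91,b)}
  {90, 91} × {a, b, c} = {(90,a), (90,b), (90,c), (91,a), (91,b), (91,c)}
These 13 distinct sets form the basis B.
Close under arbitrary unions to get τ_{X×Y}; counting gives |τ_{X×Y}| = 25.


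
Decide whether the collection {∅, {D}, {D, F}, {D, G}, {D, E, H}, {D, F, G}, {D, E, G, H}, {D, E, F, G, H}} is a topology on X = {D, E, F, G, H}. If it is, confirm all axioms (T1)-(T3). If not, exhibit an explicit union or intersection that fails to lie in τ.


τ is NOT a topology on X.

Axiom (T1): ∅ ∈ τ? Yes; X ∈ τ? Yes.
Axiom (T2/T3): check pairwise unions and intersections of members of τ.
Counterexample for (T2): {D, F} ∪ {D, E, H} = {D, E, F, H} ∉ τ. Therefore τ is NOT a topology.


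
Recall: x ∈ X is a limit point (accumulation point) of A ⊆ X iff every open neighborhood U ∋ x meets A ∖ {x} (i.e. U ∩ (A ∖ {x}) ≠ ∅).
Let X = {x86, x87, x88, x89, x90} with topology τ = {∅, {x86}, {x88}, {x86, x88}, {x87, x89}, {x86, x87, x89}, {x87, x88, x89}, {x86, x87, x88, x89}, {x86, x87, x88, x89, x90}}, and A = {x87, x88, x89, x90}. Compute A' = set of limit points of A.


A' = {x87, x89, x90}

For each x ∈ X, list the open sets U ∈ τ with x ∈ U, then check whether U ∩ (A ∖ {x}) ≠ ∅ for every such U.
  x = x86: open {x86} ∋ x has {x86} ∩ (A ∖ {x86}) = ∅, so x is NOT a limit point.
  x = x87: opens ∋ x are {x87, x89}, {x86, x87, x89}, {x87, x88, x89}, {x86, x87, x88, x89}, {x86, x87, x88, x89, x90}; each meets A ∖ {x87}, so x IS a limit point.
  x = x88: open {x88} ∋ x has {x88} ∩ (A ∖ {x88}) = ∅, so x is NOT a limit point.
  x = x89: opens ∋ x are {x87, x89}, {x86, x87, x89}, {x87, x88, x89}, {x86, x87, x88, x89}, {x86, x87, x88, x89, x90}; each meets A ∖ {x89}, so x IS a limit point.
  x = x90: opens ∋ x are {x86, x87, x88, x89, x90}; each meets A ∖ {x90}, so x IS a limit point.
Collecting: A' = {x87, x89, x90}.


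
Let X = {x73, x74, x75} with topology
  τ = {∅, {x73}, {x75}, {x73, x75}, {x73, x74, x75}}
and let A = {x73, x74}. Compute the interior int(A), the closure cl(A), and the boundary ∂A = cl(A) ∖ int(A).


int(A) = {x73}, cl(A) = {x73, x74}, ∂A = {x74}.

Closed sets in (X, τ) are complements of opens:
  closed(X, τ) = {∅, {x74}, {x73, x74}, {x74, x75}, {x73, x74, x75}}.
int(A) = ⋃ {U ∈ τ : U ⊆ A}. Opens contained in A: ∅, {x73}.
Taking the union of these: int(A) = {x73}.
cl(A) = ⋂ {C closed : A ⊆ C}. Closed sets containing A: {x73, x74}, {x73, x74, x75}.
Intersecting these: cl(A) = {x73, x74}.
∂A = cl(A) ∖ int(A) = {x73, x74} ∖ {x73} = {x74}.


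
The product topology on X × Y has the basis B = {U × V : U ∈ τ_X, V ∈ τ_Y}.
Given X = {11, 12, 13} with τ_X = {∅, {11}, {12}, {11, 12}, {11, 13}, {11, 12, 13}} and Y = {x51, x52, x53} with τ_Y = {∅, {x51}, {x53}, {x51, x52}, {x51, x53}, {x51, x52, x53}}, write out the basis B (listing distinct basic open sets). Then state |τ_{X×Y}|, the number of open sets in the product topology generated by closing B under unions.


Basis B = {∅ × ∅, {11} × {x51}, {11} × {x53}, {12} × {x51}, {12} × {x53}, {11} × {x51, x52}, {11} × {x51, x53}, {11, 12} × {x51}, {11, 13} × {x51}, {11, 12} × {x53}, {11, 13} × {x53}, {12} × {x51, x52}, {12} × {x51, x53}, {11} × {x51, x52, x53}, {11, 12, 13} × {x51}, {11, 12, 13} × {x53}, {12} × {x51, x52, x53}, {11, 12} × {x51, x52}, {11, 13} × {x51, x52}, {11, 12} × {x51, x53}, {11, 13} × {x51, x53}, {11, 12} × {x51, x52, x53}, {11, 13} × {x51, x52, x53}, {11, 12, 13} × {x51, x52}, {11, 12, 13} × {x51, x53}, {11, 12, 13} × {x51, x52, x53}}; |τ_{X×Y}| = 108.

Enumerate products U × V with U ∈ τ_X, V ∈ τ_Y (deduplicated):
  ∅ × ∅ = {} (∅)
  {11} × {x51} = {(11,x51)}
  {11} × {x53} = {(11,x53)}
  {12} × {x51} = {(12,x51)}
  {12} × {x53} = {(12,x53)}
  {11} × {x51, x52} = {(11,x51), (11,x52)}
  {11} × {x51, x53} = {(11,x51), (11,x53)}
  {11, 12} × {x51} = {(11,x51), (12,x51)}
  {11, 13} × {x51} = {(11,x51), (13,x51)}
  {11, 12} × {x53} = {(11,x53), (12,x53)}
  {11, 13} × {x53} = {(11,x53), (13,x53)}
  {12} × {x51, x52} = {(12,x51), (12,x52)}
  {12} × {x51, x53} = {(12,x51), (12,x53)}
  {11} × {x51, x52, x53} = {(11,x51), (11,x52), (11,x53)}
  {11, 12, 13} × {x51} = {(11,x51), (12,x51), (13,x51)}
  {11, 12, 13} × {x53} = {(11,x53), (12,x53), (13,x53)}
  {12} × {x51, x52, x53} = {(12,x51), (12,x52), (12,x53)}
  {11, 12} × {x51, x52} = {(11,x51), (11,x52), (12,x51), (12,x52)}
  {11, 13} × {x51, x52} = {(11,x51), (11,x52), (13,x51), (13,x52)}
  {11, 12} × {x51, x53} = {(11,x51), (11,x53), (12,x51), (12,x53)}
  {11, 13} × {x51, x53} = {(11,x51), (11,x53), (13,x51), (13,x53)}
  {11, 12} × {x51, x52, x53} = {(11,x51), (11,x52), (11,x53), (12,x51), (12,x52), (12,x53)}
  {11, 13} × {x51, x52, x53} = {(11,x51), (11,x52), (11,x53), (13,x51), (13,x52), (13,x53)}
  {11, 12, 13} × {x51, x52} = {(11,x51), (11,x52), (12,x51), (12,x52), (13,x51), (13,x52)}
  {11, 12, 13} × {x51, x53} = {(11,x51), (11,x53), (12,x51), (12,x53), (13,x51), (13,x53)}
  {11, 12, 13} × {x51, x52, x53} = {(11,x51), (11,x52), (11,x53), (12,x51), (12,x52), (12,x53), (13,x51), (13,x52), (13,x53)}
These 26 distinct sets form the basis B.
Close under arbitrary unions to get τ_{X×Y}; counting gives |τ_{X×Y}| = 108.


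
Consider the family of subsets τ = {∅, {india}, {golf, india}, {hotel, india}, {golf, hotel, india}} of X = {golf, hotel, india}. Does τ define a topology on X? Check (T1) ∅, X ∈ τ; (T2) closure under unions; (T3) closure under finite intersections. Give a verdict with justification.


τ IS a topology on X.

Axiom (T1): ∅ ∈ τ? Yes; X ∈ τ? Yes.
Axiom (T2/T3): check pairwise unions and intersections of members of τ.
All pairwise intersections and unions checked — each lies in τ. Therefore τ satisfies (T1), (T2), (T3): it IS a topology on X.


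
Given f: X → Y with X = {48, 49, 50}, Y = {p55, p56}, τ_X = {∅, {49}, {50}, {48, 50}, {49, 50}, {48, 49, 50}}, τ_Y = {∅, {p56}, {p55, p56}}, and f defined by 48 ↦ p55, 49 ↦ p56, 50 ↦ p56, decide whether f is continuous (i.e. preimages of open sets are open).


f IS continuous.

Compute f^{-1}(U) for each U ∈ τ_Y:
  U = ∅: f^{-1}(U) = ∅ ∈ τ_X ✓.
  U = {p56}: f^{-1}(U) = {49, 50} ∈ τ_X ✓.
  U = {p55, p56}: f^{-1}(U) = {48, 49, 50} ∈ τ_X ✓.
Every preimage lies in τ_X, so f IS continuous.


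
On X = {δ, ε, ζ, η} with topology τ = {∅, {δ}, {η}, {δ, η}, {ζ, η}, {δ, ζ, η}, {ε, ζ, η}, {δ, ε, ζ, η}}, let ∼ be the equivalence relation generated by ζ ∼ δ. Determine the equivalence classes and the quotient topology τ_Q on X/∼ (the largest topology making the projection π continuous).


X/∼ = {[δ=ζ], [ε], [η]}; |τ_Q| = 4.

Equivalence classes: [δ=ζ], [ε], [η].
Quotient map π: X → X/∼ sends δ ↦ [δ=ζ], ε ↦ [ε], ζ ↦ [δ=ζ], η ↦ [η].
For each subset V ⊆ X/∼, compute π^{-1}(V) ⊆ X and check whether π^{-1}(V) ∈ τ. V is open in τ_Q iff π^{-1}(V) ∈ τ.
  V = {}: π^{-1}(V) = ∅ ∈ τ ✓.
  V = {[δ=ζ]}: π^{-1}(V) = {δ, ζ} ∉ τ ✗.
  V = {[ε]}: π^{-1}(V) = {ε} ∉ τ ✗.
  V = {[δ=ζ], [ε]}: π^{-1}(V) = {δ, ε, ζ} ∉ τ ✗.
  V = {[η]}: π^{-1}(V) = {η} ∈ τ ✓.
  V = {[δ=ζ], [η]}: π^{-1}(V) = {δ, ζ, η} ∈ τ ✓.
  V = {[ε], [η]}: π^{-1}(V) = {ε, η} ∉ τ ✗.
  V = {[δ=ζ], [ε], [η]}: π^{-1}(V) = {δ, ε, ζ, η} ∈ τ ✓.
Open sets in the quotient: τ_Q = {{}, {[η]}, {[δ=ζ], [η]}, {[δ=ζ], [ε], [η]}} (4 elements).


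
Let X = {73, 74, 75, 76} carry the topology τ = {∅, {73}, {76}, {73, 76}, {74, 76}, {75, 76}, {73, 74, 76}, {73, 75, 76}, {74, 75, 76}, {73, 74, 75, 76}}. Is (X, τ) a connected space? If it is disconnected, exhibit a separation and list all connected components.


(X, τ) is disconnected; components = [{73}, {74, 75, 76}].

Find clopen sets (U ∈ τ with X ∖ U ∈ τ):
  U = ∅, X ∖ U = {73, 74, 75, 76} — both open, so U is clopen.
  U = {73}, X ∖ U = {74, 75, 76} — both open, so U is clopen.
  U = {74, 75, 76}, X ∖ U = {73} — both open, so U is clopen.
  U = {73, 74, 75, 76}, X ∖ U = ∅ — both open, so U is clopen.
Nontrivial clopen(s) exist: e.g. {74, 75, 76}. So (X, τ) is disconnected.
Compute connected components by grouping points that agree on all clopens:
  component: {73}
  component: {74, 75, 76}


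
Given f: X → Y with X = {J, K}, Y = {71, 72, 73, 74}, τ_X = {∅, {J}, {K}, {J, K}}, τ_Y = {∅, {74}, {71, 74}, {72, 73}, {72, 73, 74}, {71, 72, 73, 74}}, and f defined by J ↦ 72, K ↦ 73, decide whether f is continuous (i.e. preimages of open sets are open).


f IS continuous.

Compute f^{-1}(U) for each U ∈ τ_Y:
  U = ∅: f^{-1}(U) = ∅ ∈ τ_X ✓.
  U = {74}: f^{-1}(U) = ∅ ∈ τ_X ✓.
  U = {71, 74}: f^{-1}(U) = ∅ ∈ τ_X ✓.
  U = {72, 73}: f^{-1}(U) = {J, K} ∈ τ_X ✓.
  U = {72, 73, 74}: f^{-1}(U) = {J, K} ∈ τ_X ✓.
  U = {71, 72, 73, 74}: f^{-1}(U) = {J, K} ∈ τ_X ✓.
Every preimage lies in τ_X, so f IS continuous.


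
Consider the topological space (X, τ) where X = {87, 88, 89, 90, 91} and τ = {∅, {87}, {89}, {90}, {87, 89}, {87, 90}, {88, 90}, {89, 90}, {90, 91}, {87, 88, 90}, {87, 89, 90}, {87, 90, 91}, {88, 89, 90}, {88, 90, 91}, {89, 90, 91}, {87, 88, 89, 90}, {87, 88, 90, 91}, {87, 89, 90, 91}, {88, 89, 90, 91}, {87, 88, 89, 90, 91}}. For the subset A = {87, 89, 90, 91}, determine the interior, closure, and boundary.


int(A) = {87, 89, 90, 91}, cl(A) = {87, 88, 89, 90, 91}, ∂A = {88}.

Closed sets in (X, τ) are complements of opens:
  closed(X, τ) = {∅, {87}, {88}, {89}, {91}, {87, 88}, {87, 89}, {87, 91}, {88, 89}, {88, 91}, {89, 91}, {87, 88, 89}, {87, 88, 91}, {87, 89, 91}, {88, 89, 91}, {88, 90, 91}, {87, 88, 89, 91}, {87, 88, 90, 91}, {88, 89, 90, 91}, {87, 88, 89, 90, 91}}.
int(A) = ⋃ {U ∈ τ : U ⊆ A}. Opens contained in A: ∅, {87}, {89}, {90}, {87, 89}, {87, 90}, {89, 90}, {90, 91}, {87, 89, 90}, {87, 90, 91}, {89, 90, 91}, {87, 89, 90, 91}.
Taking the union of these: int(A) = {87, 89, 90, 91}.
cl(A) = ⋂ {C closed : A ⊆ C}. Closed sets containing A: {87, 88, 89, 90, 91}.
Intersecting these: cl(A) = {87, 88, 89, 90, 91}.
∂A = cl(A) ∖ int(A) = {87, 88, 89, 90, 91} ∖ {87, 89, 90, 91} = {88}.


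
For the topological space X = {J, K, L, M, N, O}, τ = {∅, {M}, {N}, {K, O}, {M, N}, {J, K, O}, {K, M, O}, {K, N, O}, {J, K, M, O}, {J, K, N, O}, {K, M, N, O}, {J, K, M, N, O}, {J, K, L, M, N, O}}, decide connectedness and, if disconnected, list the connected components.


(X, τ) is connected.

Find clopen sets (U ∈ τ with X ∖ U ∈ τ):
  U = ∅, X ∖ U = {J, K, L, M, N, O} — both open, so U is clopen.
  U = {J, K, L, M, N, O}, X ∖ U = ∅ — both open, so U is clopen.
Only trivial clopens (∅ and X) exist, so (X, τ) is connected.
Compute connected components by grouping points that agree on all clopens:
  component: {J, K, L, M, N, O}


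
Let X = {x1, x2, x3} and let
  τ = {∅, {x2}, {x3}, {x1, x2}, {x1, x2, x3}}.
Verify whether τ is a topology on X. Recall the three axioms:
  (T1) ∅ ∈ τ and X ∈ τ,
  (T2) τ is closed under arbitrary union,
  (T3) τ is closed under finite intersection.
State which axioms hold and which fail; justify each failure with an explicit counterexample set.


τ is NOT a topology on X.

Axiom (T1): ∅ ∈ τ? Yes; X ∈ τ? Yes.
Axiom (T2/T3): check pairwise unions and intersections of members of τ.
Counterexample for (T2): {x2} ∪ {x3} = {x2, x3} ∉ τ. Therefore τ is NOT a topology.


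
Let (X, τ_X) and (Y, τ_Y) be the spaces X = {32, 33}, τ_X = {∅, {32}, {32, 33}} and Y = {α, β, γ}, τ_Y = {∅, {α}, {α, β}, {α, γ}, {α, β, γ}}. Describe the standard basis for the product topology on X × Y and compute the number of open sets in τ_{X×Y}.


Basis B = {∅ × ∅, {32} × {α}, {32} × {α, β}, {32} × {α, γ}, {32, 33} × {α}, {32} × {α, β, γ}, {32, 33} × {α, β}, {32, 33} × {α, γ}, {32, 33} × {α, β, γ}}; |τ_{X×Y}| = 14.

Enumerate products U × V with U ∈ τ_X, V ∈ τ_Y (deduplicated):
  ∅ × ∅ = {} (∅)
  {32} × {α} = {(32,α)}
  {32} × {α, β} = {(32,α), (32,β)}
  {32} × {α, γ} = {(32,α), (32,γ)}
  {32, 33} × {α} = {(32,α), (33,α)}
  {32} × {α, β, γ} = {(32,α), (32,β), (32,γ)}
  {32, 33} × {α, β} = {(32,α), (32,β), (33,α), (33,β)}
  {32, 33} × {α, γ} = {(32,α), (32,γ), (33,α), (33,γ)}
  {32, 33} × {α, β, γ} = {(32,α), (32,β), (32,γ), (33,α), (33,β), (33,γ)}
These 9 distinct sets form the basis B.
Close under arbitrary unions to get τ_{X×Y}; counting gives |τ_{X×Y}| = 14.


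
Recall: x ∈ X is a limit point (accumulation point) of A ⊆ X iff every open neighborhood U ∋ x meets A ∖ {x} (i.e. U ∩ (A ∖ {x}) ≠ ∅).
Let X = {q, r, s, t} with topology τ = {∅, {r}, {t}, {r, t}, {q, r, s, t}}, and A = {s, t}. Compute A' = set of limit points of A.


A' = {q, s}

For each x ∈ X, list the open sets U ∈ τ with x ∈ U, then check whether U ∩ (A ∖ {x}) ≠ ∅ for every such U.
  x = q: opens ∋ x are {q, r, s, t}; each meets A ∖ {q}, so x IS a limit point.
  x = r: open {r} ∋ x has {r} ∩ (A ∖ {r}) = ∅, so x is NOT a limit point.
  x = s: opens ∋ x are {q, r, s, t}; each meets A ∖ {s}, so x IS a limit point.
  x = t: open {t} ∋ x has {t} ∩ (A ∖ {t}) = ∅, so x is NOT a limit point.
Collecting: A' = {q, s}.


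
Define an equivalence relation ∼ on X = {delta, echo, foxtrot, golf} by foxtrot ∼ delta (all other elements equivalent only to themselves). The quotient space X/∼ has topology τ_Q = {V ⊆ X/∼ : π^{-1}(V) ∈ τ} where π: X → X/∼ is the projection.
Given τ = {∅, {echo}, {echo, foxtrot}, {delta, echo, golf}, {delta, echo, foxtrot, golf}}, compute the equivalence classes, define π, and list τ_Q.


X/∼ = {[delta=foxtrot], [echo], [golf]}; |τ_Q| = 3.

Equivalence classes: [delta=foxtrot], [echo], [golf].
Quotient map π: X → X/∼ sends delta ↦ [delta=foxtrot], echo ↦ [echo], foxtrot ↦ [delta=foxtrot], golf ↦ [golf].
For each subset V ⊆ X/∼, compute π^{-1}(V) ⊆ X and check whether π^{-1}(V) ∈ τ. V is open in τ_Q iff π^{-1}(V) ∈ τ.
  V = {}: π^{-1}(V) = ∅ ∈ τ ✓.
  V = {[delta=foxtrot]}: π^{-1}(V) = {delta, foxtrot} ∉ τ ✗.
  V = {[echo]}: π^{-1}(V) = {echo} ∈ τ ✓.
  V = {[delta=foxtrot], [echo]}: π^{-1}(V) = {delta, echo, foxtrot} ∉ τ ✗.
  V = {[golf]}: π^{-1}(V) = {golf} ∉ τ ✗.
  V = {[delta=foxtrot], [golf]}: π^{-1}(V) = {delta, foxtrot, golf} ∉ τ ✗.
  V = {[echo], [golf]}: π^{-1}(V) = {echo, golf} ∉ τ ✗.
  V = {[delta=foxtrot], [echo], [golf]}: π^{-1}(V) = {delta, echo, foxtrot, golf} ∈ τ ✓.
Open sets in the quotient: τ_Q = {{}, {[echo]}, {[delta=foxtrot], [echo], [golf]}} (3 elements).


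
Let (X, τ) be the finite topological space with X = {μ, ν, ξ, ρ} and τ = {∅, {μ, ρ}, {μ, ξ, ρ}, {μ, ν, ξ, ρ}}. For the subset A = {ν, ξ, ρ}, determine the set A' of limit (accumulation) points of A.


A' = {μ, ν, ξ}

For each x ∈ X, list the open sets U ∈ τ with x ∈ U, then check whether U ∩ (A ∖ {x}) ≠ ∅ for every such U.
  x = μ: opens ∋ x are {μ, ρ}, {μ, ξ, ρ}, {μ, ν, ξ, ρ}; each meets A ∖ {μ}, so x IS a limit point.
  x = ν: opens ∋ x are {μ, ν, ξ, ρ}; each meets A ∖ {ν}, so x IS a limit point.
  x = ξ: opens ∋ x are {μ, ξ, ρ}, {μ, ν, ξ, ρ}; each meets A ∖ {ξ}, so x IS a limit point.
  x = ρ: open {μ, ρ} ∋ x has {μ, ρ} ∩ (A ∖ {ρ}) = ∅, so x is NOT a limit point.
Collecting: A' = {μ, ν, ξ}.


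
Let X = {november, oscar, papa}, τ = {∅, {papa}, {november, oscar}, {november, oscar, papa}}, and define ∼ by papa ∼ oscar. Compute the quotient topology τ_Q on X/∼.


X/∼ = {[november], [oscar=papa]}; |τ_Q| = 2.

Equivalence classes: [november], [oscar=papa].
Quotient map π: X → X/∼ sends november ↦ [november], oscar ↦ [oscar=papa], papa ↦ [oscar=papa].
For each subset V ⊆ X/∼, compute π^{-1}(V) ⊆ X and check whether π^{-1}(V) ∈ τ. V is open in τ_Q iff π^{-1}(V) ∈ τ.
  V = {}: π^{-1}(V) = ∅ ∈ τ ✓.
  V = {[november]}: π^{-1}(V) = {november} ∉ τ ✗.
  V = {[oscar=papa]}: π^{-1}(V) = {oscar, papa} ∉ τ ✗.
  V = {[november], [oscar=papa]}: π^{-1}(V) = {november, oscar, papa} ∈ τ ✓.
Open sets in the quotient: τ_Q = {{}, {[november], [oscar=papa]}} (2 elements).


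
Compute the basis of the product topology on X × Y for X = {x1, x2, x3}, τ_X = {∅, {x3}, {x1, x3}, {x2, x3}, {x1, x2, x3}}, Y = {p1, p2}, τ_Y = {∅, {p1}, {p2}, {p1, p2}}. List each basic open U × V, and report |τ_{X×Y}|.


Basis B = {∅ × ∅, {x3} × {p1}, {x3} × {p2}, {x1, x3} × {p1}, {x1, x3} × {p2}, {x2, x3} × {p1}, {x2, x3} × {p2}, {x3} × {p1, p2}, {x1, x2, x3} × {p1}, {x1, x2, x3} × {p2}, {x1, x3} × {p1, p2}, {x2, x3} × {p1, p2}, {x1, x2, x3} × {p1, p2}}; |τ_{X×Y}| = 25.

Enumerate products U × V with U ∈ τ_X, V ∈ τ_Y (deduplicated):
  ∅ × ∅ = {} (∅)
  {x3} × {p1} = {(x3,p1)}
  {x3} × {p2} = {(x3,p2)}
  {x1, x3} × {p1} = {(x1,p1), (x3,p1)}
  {x1, x3} × {p2} = {(x1,p2), (x3,p2)}
  {x2, x3} × {p1} = {(x2,p1), (x3,p1)}
  {x2, x3} × {p2} = {(x2,p2), (x3,p2)}
  {x3} × {p1, p2} = {(x3,p1), (x3,p2)}
  {x1, x2, x3} × {p1} = {(x1,p1), (x2,p1), (x3,p1)}
  {x1, x2, x3} × {p2} = {(x1,p2), (x2,p2), (x3,p2)}
  {x1, x3} × {p1, p2} = {(x1,p1), (x1,p2), (x3,p1), (x3,p2)}
  {x2, x3} × {p1, p2} = {(x2,p1), (x2,p2), (x3,p1), (x3,p2)}
  {x1, x2, x3} × {p1, p2} = {(x1,p1), (x1,p2), (x2,p1), (x2,p2), (x3,p1), (x3,p2)}
These 13 distinct sets form the basis B.
Close under arbitrary unions to get τ_{X×Y}; counting gives |τ_{X×Y}| = 25.


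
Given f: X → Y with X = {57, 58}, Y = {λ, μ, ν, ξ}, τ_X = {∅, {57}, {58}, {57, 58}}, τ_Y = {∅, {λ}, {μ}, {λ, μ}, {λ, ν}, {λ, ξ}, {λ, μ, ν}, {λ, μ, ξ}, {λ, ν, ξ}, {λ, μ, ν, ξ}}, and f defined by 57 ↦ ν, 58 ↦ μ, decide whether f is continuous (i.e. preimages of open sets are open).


f IS continuous.

Compute f^{-1}(U) for each U ∈ τ_Y:
  U = ∅: f^{-1}(U) = ∅ ∈ τ_X ✓.
  U = {λ}: f^{-1}(U) = ∅ ∈ τ_X ✓.
  U = {μ}: f^{-1}(U) = {58} ∈ τ_X ✓.
  U = {λ, μ}: f^{-1}(U) = {58} ∈ τ_X ✓.
  U = {λ, ν}: f^{-1}(U) = {57} ∈ τ_X ✓.
  U = {λ, ξ}: f^{-1}(U) = ∅ ∈ τ_X ✓.
  U = {λ, μ, ν}: f^{-1}(U) = {57, 58} ∈ τ_X ✓.
  U = {λ, μ, ξ}: f^{-1}(U) = {58} ∈ τ_X ✓.
  U = {λ, ν, ξ}: f^{-1}(U) = {57} ∈ τ_X ✓.
  U = {λ, μ, ν, ξ}: f^{-1}(U) = {57, 58} ∈ τ_X ✓.
Every preimage lies in τ_X, so f IS continuous.


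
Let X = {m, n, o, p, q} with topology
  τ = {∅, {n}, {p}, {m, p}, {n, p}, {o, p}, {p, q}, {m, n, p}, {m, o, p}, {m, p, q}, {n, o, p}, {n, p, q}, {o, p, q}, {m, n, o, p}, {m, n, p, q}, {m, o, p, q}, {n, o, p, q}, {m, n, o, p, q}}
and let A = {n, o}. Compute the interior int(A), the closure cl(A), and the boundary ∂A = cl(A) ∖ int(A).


int(A) = {n}, cl(A) = {n, o}, ∂A = {o}.

Closed sets in (X, τ) are complements of opens:
  closed(X, τ) = {∅, {m}, {n}, {o}, {q}, {m, n}, {m, o}, {m, q}, {n, o}, {n, q}, {o, q}, {m, n, o}, {m, n, q}, {m, o, q}, {n, o, q}, {m, n, o, q}, {m, o, p, q}, {m, n, o, p, q}}.
int(A) = ⋃ {U ∈ τ : U ⊆ A}. Opens contained in A: ∅, {n}.
Taking the union of these: int(A) = {n}.
cl(A) = ⋂ {C closed : A ⊆ C}. Closed sets containing A: {n, o}, {m, n, o}, {n, o, q}, {m, n, o, q}, {m, n, o, p, q}.
Intersecting these: cl(A) = {n, o}.
∂A = cl(A) ∖ int(A) = {n, o} ∖ {n} = {o}.


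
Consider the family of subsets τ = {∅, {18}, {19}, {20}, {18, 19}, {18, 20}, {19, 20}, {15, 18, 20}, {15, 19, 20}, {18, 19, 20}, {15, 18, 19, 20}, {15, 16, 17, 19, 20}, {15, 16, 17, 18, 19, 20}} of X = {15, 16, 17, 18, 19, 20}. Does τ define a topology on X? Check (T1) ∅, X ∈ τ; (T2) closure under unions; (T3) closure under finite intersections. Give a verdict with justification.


τ is NOT a topology on X.

Axiom (T1): ∅ ∈ τ? Yes; X ∈ τ? Yes.
Axiom (T2/T3): check pairwise unions and intersections of members of τ.
Counterexample for (T3): {15, 18, 20} ∩ {15, 19, 20} = {15, 20} ∉ τ. Therefore τ is NOT a topology.


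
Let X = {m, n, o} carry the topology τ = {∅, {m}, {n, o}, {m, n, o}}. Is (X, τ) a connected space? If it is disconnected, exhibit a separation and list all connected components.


(X, τ) is disconnected; components = [{m}, {n, o}].

Find clopen sets (U ∈ τ with X ∖ U ∈ τ):
  U = ∅, X ∖ U = {m, n, o} — both open, so U is clopen.
  U = {m}, X ∖ U = {n, o} — both open, so U is clopen.
  U = {n, o}, X ∖ U = {m} — both open, so U is clopen.
  U = {m, n, o}, X ∖ U = ∅ — both open, so U is clopen.
Nontrivial clopen(s) exist: e.g. {m}. So (X, τ) is disconnected.
Compute connected components by grouping points that agree on all clopens:
  component: {m}
  component: {n, o}


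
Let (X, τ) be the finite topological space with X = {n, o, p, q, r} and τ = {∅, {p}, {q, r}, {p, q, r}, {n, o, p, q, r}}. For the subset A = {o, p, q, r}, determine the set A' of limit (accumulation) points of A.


A' = {n, o, q, r}

For each x ∈ X, list the open sets U ∈ τ with x ∈ U, then check whether U ∩ (A ∖ {x}) ≠ ∅ for every such U.
  x = n: opens ∋ x are {n, o, p, q, r}; each meets A ∖ {n}, so x IS a limit point.
  x = o: opens ∋ x are {n, o, p, q, r}; each meets A ∖ {o}, so x IS a limit point.
  x = p: open {p} ∋ x has {p} ∩ (A ∖ {p}) = ∅, so x is NOT a limit point.
  x = q: opens ∋ x are {q, r}, {p, q, r}, {n, o, p, q, r}; each meets A ∖ {q}, so x IS a limit point.
  x = r: opens ∋ x are {q, r}, {p, q, r}, {n, o, p, q, r}; each meets A ∖ {r}, so x IS a limit point.
Collecting: A' = {n, o, q, r}.


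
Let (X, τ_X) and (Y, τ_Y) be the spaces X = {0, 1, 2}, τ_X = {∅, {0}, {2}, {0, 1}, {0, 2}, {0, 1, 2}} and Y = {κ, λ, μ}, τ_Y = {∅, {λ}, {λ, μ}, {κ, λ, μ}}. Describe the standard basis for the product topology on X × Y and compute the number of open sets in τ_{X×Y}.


Basis B = {∅ × ∅, {0} × {λ}, {2} × {λ}, {0} × {λ, μ}, {0, 1} × {λ}, {0, 2} × {λ}, {2} × {λ, μ}, {0} × {κ, λ, μ}, {0, 1, 2} × {λ}, {2} × {κ, λ, μ}, {0, 1} × {λ, μ}, {0, 2} × {λ, μ}, {0, 1} × {κ, λ, μ}, {0, 2} × {κ, λ, μ}, {0, 1, 2} × {λ, μ}, {0, 1, 2} × {κ, λ, μ}}; |τ_{X×Y}| = 40.

Enumerate products U × V with U ∈ τ_X, V ∈ τ_Y (deduplicated):
  ∅ × ∅ = {} (∅)
  {0} × {λ} = {(0,λ)}
  {2} × {λ} = {(2,λ)}
  {0} × {λ, μ} = {(0,λ), (0,μ)}
  {0, 1} × {λ} = {(0,λ), (1,λ)}
  {0, 2} × {λ} = {(0,λ), (2,λ)}
  {2} × {λ, μ} = {(2,λ), (2,μ)}
  {0} × {κ, λ, μ} = {(0,κ), (0,λ), (0,μ)}
  {0, 1, 2} × {λ} = {(0,λ), (1,λ), (2,λ)}
  {2} × {κ, λ, μ} = {(2,κ), (2,λ), (2,μ)}
  {0, 1} × {λ, μ} = {(0,λ), (0,μ), (1,λ), (1,μ)}
  {0, 2} × {λ, μ} = {(0,λ), (0,μ), (2,λ), (2,μ)}
  {0, 1} × {κ, λ, μ} = {(0,κ), (0,λ), (0,μ), (1,κ), (1,λ), (1,μ)}
  {0, 2} × {κ, λ, μ} = {(0,κ), (0,λ), (0,μ), (2,κ), (2,λ), (2,μ)}
  {0, 1, 2} × {λ, μ} = {(0,λ), (0,μ), (1,λ), (1,μ), (2,λ), (2,μ)}
  {0, 1, 2} × {κ, λ, μ} = {(0,κ), (0,λ), (0,μ), (1,κ), (1,λ), (1,μ), (2,κ), (2,λ), (2,μ)}
These 16 distinct sets form the basis B.
Close under arbitrary unions to get τ_{X×Y}; counting gives |τ_{X×Y}| = 40.


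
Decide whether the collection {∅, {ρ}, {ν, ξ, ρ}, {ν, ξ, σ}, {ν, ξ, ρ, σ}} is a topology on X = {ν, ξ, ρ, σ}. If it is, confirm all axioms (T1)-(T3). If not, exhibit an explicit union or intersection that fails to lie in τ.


τ is NOT a topology on X.

Axiom (T1): ∅ ∈ τ? Yes; X ∈ τ? Yes.
Axiom (T2/T3): check pairwise unions and intersections of members of τ.
Counterexample for (T3): {ν, ξ, ρ} ∩ {ν, ξ, σ} = {ν, ξ} ∉ τ. Therefore τ is NOT a topology.


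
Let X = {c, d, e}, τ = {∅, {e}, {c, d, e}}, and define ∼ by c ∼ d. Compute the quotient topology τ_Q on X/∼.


X/∼ = {[c=d], [e]}; |τ_Q| = 3.

Equivalence classes: [c=d], [e].
Quotient map π: X → X/∼ sends c ↦ [c=d], d ↦ [c=d], e ↦ [e].
For each subset V ⊆ X/∼, compute π^{-1}(V) ⊆ X and check whether π^{-1}(V) ∈ τ. V is open in τ_Q iff π^{-1}(V) ∈ τ.
  V = {}: π^{-1}(V) = ∅ ∈ τ ✓.
  V = {[c=d]}: π^{-1}(V) = {c, d} ∉ τ ✗.
  V = {[e]}: π^{-1}(V) = {e} ∈ τ ✓.
  V = {[c=d], [e]}: π^{-1}(V) = {c, d, e} ∈ τ ✓.
Open sets in the quotient: τ_Q = {{}, {[e]}, {[c=d], [e]}} (3 elements).


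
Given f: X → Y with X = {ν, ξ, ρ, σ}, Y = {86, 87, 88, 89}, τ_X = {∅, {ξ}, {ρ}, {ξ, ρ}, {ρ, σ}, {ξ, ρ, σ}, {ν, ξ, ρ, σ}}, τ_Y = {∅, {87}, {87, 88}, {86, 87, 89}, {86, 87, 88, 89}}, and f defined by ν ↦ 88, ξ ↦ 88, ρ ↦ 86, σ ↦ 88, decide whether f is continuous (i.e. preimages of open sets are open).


f is NOT continuous.

Compute f^{-1}(U) for each U ∈ τ_Y:
  U = ∅: f^{-1}(U) = ∅ ∈ τ_X ✓.
  U = {87}: f^{-1}(U) = ∅ ∈ τ_X ✓.
  U = {87, 88}: f^{-1}(U) = {ν, ξ, σ} ∉ τ_X ✗.
  U = {86, 87, 89}: f^{-1}(U) = {ρ} ∈ τ_X ✓.
  U = {86, 87, 88, 89}: f^{-1}(U) = {ν, ξ, ρ, σ} ∈ τ_X ✓.
Found U = {87, 88} with f^{-1}(U) = {ν, ξ, σ} not in τ_X. Therefore f is NOT continuous.


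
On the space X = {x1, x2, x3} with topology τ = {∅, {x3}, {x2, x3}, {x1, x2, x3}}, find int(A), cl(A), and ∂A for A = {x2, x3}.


int(A) = {x2, x3}, cl(A) = {x1, x2, x3}, ∂A = {x1}.

Closed sets in (X, τ) are complements of opens:
  closed(X, τ) = {∅, {x1}, {x1, x2}, {x1, x2, x3}}.
int(A) = ⋃ {U ∈ τ : U ⊆ A}. Opens contained in A: ∅, {x3}, {x2, x3}.
Taking the union of these: int(A) = {x2, x3}.
cl(A) = ⋂ {C closed : A ⊆ C}. Closed sets containing A: {x1, x2, x3}.
Intersecting these: cl(A) = {x1, x2, x3}.
∂A = cl(A) ∖ int(A) = {x1, x2, x3} ∖ {x2, x3} = {x1}.


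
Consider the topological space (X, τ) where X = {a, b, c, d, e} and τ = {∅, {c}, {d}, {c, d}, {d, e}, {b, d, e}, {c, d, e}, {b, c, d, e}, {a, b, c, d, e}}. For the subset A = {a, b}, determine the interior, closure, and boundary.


int(A) = ∅, cl(A) = {a, b}, ∂A = {a, b}.

Closed sets in (X, τ) are complements of opens:
  closed(X, τ) = {∅, {a}, {a, b}, {a, c}, {a, b, c}, {a, b, e}, {a, b, c, e}, {a, b, d, e}, {a, b, c, d, e}}.
int(A) = ⋃ {U ∈ τ : U ⊆ A}. Opens contained in A: ∅.
Taking the union of these: int(A) = ∅.
cl(A) = ⋂ {C closed : A ⊆ C}. Closed sets containing A: {a, b}, {a, b, c}, {a, b, e}, {a, b, c, e}, {a, b, d, e}, {a, b, c, d, e}.
Intersecting these: cl(A) = {a, b}.
∂A = cl(A) ∖ int(A) = {a, b} ∖ ∅ = {a, b}.


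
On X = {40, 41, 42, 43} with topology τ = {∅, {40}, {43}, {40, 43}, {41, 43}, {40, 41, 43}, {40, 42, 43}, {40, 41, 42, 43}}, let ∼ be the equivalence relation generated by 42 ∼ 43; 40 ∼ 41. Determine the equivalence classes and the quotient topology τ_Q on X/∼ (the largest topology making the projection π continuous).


X/∼ = {[40=41], [42=43]}; |τ_Q| = 2.

Equivalence classes: [40=41], [42=43].
Quotient map π: X → X/∼ sends 40 ↦ [40=41], 41 ↦ [40=41], 42 ↦ [42=43], 43 ↦ [42=43].
For each subset V ⊆ X/∼, compute π^{-1}(V) ⊆ X and check whether π^{-1}(V) ∈ τ. V is open in τ_Q iff π^{-1}(V) ∈ τ.
  V = {}: π^{-1}(V) = ∅ ∈ τ ✓.
  V = {[40=41]}: π^{-1}(V) = {40, 41} ∉ τ ✗.
  V = {[42=43]}: π^{-1}(V) = {42, 43} ∉ τ ✗.
  V = {[40=41], [42=43]}: π^{-1}(V) = {40, 41, 42, 43} ∈ τ ✓.
Open sets in the quotient: τ_Q = {{}, {[40=41], [42=43]}} (2 elements).


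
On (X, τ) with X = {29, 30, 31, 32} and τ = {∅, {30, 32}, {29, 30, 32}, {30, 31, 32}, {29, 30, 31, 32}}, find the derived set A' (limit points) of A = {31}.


A' = ∅

For each x ∈ X, list the open sets U ∈ τ with x ∈ U, then check whether U ∩ (A ∖ {x}) ≠ ∅ for every such U.
  x = 29: open {29, 30, 32} ∋ x has {29, 30, 32} ∩ (A ∖ {29}) = ∅, so x is NOT a limit point.
  x = 30: open {30, 32} ∋ x has {30, 32} ∩ (A ∖ {30}) = ∅, so x is NOT a limit point.
  x = 31: open {30, 31, 32} ∋ x has {30, 31, 32} ∩ (A ∖ {31}) = ∅, so x is NOT a limit point.
  x = 32: open {30, 32} ∋ x has {30, 32} ∩ (A ∖ {32}) = ∅, so x is NOT a limit point.
Collecting: A' = ∅.


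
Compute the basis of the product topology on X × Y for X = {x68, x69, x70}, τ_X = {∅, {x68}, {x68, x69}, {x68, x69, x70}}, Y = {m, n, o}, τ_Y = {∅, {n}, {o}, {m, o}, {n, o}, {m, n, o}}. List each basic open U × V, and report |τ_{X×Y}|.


Basis B = {∅ × ∅, {x68} × {n}, {x68} × {o}, {x68} × {m, o}, {x68} × {n, o}, {x68, x69} × {n}, {x68, x69} × {o}, {x68} × {m, n, o}, {x68, x69, x70} × {n}, {x68, x69, x70} × {o}, {x68, x69} × {m, o}, {x68, x69} × {n, o}, {x68, x69} × {m, n, o}, {x68, x69, x70} × {m, o}, {x68, x69, x70} × {n, o}, {x68, x69, x70} × {m, n, o}}; |τ_{X×Y}| = 40.

Enumerate products U × V with U ∈ τ_X, V ∈ τ_Y (deduplicated):
  ∅ × ∅ = {} (∅)
  {x68} × {n} = {(x68,n)}
  {x68} × {o} = {(x68,o)}
  {x68} × {m, o} = {(x68,m), (x68,o)}
  {x68} × {n, o} = {(x68,n), (x68,o)}
  {x68, x69} × {n} = {(x68,n), (x69,n)}
  {x68, x69} × {o} = {(x68,o), (x69,o)}
  {x68} × {m, n, o} = {(x68,m), (x68,n), (x68,o)}
  {x68, x69, x70} × {n} = {(x68,n), (x69,n), (x70,n)}
  {x68, x69, x70} × {o} = {(x68,o), (x69,o), (x70,o)}
  {x68, x69} × {m, o} = {(x68,m), (x68,o), (x69,m), (x69,o)}
  {x68, x69} × {n, o} = {(x68,n), (x68,o), (x69,n), (x69,o)}
  {x68, x69} × {m, n, o} = {(x68,m), (x68,n), (x68,o), (x69,m), (x69,n), (x69,o)}
  {x68, x69, x70} × {m, o} = {(x68,m), (x68,o), (x69,m), (x69,o), (x70,m), (x70,o)}
  {x68, x69, x70} × {n, o} = {(x68,n), (x68,o), (x69,n), (x69,o), (x70,n), (x70,o)}
  {x68, x69, x70} × {m, n, o} = {(x68,m), (x68,n), (x68,o), (x69,m), (x69,n), (x69,o), (x70,m), (x70,n), (x70,o)}
These 16 distinct sets form the basis B.
Close under arbitrary unions to get τ_{X×Y}; counting gives |τ_{X×Y}| = 40.


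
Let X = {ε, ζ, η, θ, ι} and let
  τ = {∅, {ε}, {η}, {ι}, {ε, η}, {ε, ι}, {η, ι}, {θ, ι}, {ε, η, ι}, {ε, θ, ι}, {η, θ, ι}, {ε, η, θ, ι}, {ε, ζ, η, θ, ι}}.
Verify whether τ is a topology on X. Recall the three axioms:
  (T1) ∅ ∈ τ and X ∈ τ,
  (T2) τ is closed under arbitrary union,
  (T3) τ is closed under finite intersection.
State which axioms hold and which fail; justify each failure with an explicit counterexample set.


τ IS a topology on X.

Axiom (T1): ∅ ∈ τ? Yes; X ∈ τ? Yes.
Axiom (T2/T3): check pairwise unions and intersections of members of τ.
All pairwise intersections and unions checked — each lies in τ. Therefore τ satisfies (T1), (T2), (T3): it IS a topology on X.


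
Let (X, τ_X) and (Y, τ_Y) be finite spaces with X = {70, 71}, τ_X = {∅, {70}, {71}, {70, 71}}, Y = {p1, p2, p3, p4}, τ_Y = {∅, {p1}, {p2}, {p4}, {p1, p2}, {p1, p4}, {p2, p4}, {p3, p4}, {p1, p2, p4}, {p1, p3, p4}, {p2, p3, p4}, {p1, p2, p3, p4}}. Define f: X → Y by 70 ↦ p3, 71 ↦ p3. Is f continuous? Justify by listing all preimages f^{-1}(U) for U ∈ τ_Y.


f IS continuous.

Compute f^{-1}(U) for each U ∈ τ_Y:
  U = ∅: f^{-1}(U) = ∅ ∈ τ_X ✓.
  U = {p1}: f^{-1}(U) = ∅ ∈ τ_X ✓.
  U = {p2}: f^{-1}(U) = ∅ ∈ τ_X ✓.
  U = {p4}: f^{-1}(U) = ∅ ∈ τ_X ✓.
  U = {p1, p2}: f^{-1}(U) = ∅ ∈ τ_X ✓.
  U = {p1, p4}: f^{-1}(U) = ∅ ∈ τ_X ✓.
  U = {p2, p4}: f^{-1}(U) = ∅ ∈ τ_X ✓.
  U = {p3, p4}: f^{-1}(U) = {70, 71} ∈ τ_X ✓.
  U = {p1, p2, p4}: f^{-1}(U) = ∅ ∈ τ_X ✓.
  U = {p1, p3, p4}: f^{-1}(U) = {70, 71} ∈ τ_X ✓.
  U = {p2, p3, p4}: f^{-1}(U) = {70, 71} ∈ τ_X ✓.
  U = {p1, p2, p3, p4}: f^{-1}(U) = {70, 71} ∈ τ_X ✓.
Every preimage lies in τ_X, so f IS continuous.


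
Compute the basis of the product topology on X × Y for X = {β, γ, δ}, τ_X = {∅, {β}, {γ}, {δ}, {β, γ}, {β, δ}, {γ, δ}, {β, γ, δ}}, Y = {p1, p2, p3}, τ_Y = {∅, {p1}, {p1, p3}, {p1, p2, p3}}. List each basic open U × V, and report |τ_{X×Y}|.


Basis B = {∅ × ∅, {β} × {p1}, {γ} × {p1}, {δ} × {p1}, {β} × {p1, p3}, {β, γ} × {p1}, {β, δ} × {p1}, {γ} × {p1, p3}, {γ, δ} × {p1}, {δ} × {p1, p3}, {β} × {p1, p2, p3}, {β, γ, δ} × {p1}, {γ} × {p1, p2, p3}, {δ} × {p1, p2, p3}, {β, γ} × {p1, p3}, {β, δ} × {p1, p3}, {γ, δ} × {p1, p3}, {β, γ} × {p1, p2, p3}, {β, δ} × {p1, p2, p3}, {β, γ, δ} × {p1, p3}, {γ, δ} × {p1, p2, p3}, {β, γ, δ} × {p1, p2, p3}}; |τ_{X×Y}| = 64.

Enumerate products U × V with U ∈ τ_X, V ∈ τ_Y (deduplicated):
  ∅ × ∅ = {} (∅)
  {β} × {p1} = {(β,p1)}
  {γ} × {p1} = {(γ,p1)}
  {δ} × {p1} = {(δ,p1)}
  {β} × {p1, p3} = {(β,p1), (β,p3)}
  {β, γ} × {p1} = {(β,p1), (γ,p1)}
  {β, δ} × {p1} = {(β,p1), (δ,p1)}
  {γ} × {p1, p3} = {(γ,p1), (γ,p3)}
  {γ, δ} × {p1} = {(γ,p1), (δ,p1)}
  {δ} × {p1, p3} = {(δ,p1), (δ,p3)}
  {β} × {p1, p2, p3} = {(β,p1), (β,p2), (β,p3)}
  {β, γ, δ} × {p1} = {(β,p1), (γ,p1), (δ,p1)}
  {γ} × {p1, p2, p3} = {(γ,p1), (γ,p2), (γ,p3)}
  {δ} × {p1, p2, p3} = {(δ,p1), (δ,p2), (δ,p3)}
  {β, γ} × {p1, p3} = {(β,p1), (β,p3), (γ,p1), (γ,p3)}
  {β, δ} × {p1, p3} = {(β,p1), (β,p3), (δ,p1), (δ,p3)}
  {γ, δ} × {p1, p3} = {(γ,p1), (γ,p3), (δ,p1), (δ,p3)}
  {β, γ} × {p1, p2, p3} = {(β,p1), (β,p2), (β,p3), (γ,p1), (γ,p2), (γ,p3)}
  {β, δ} × {p1, p2, p3} = {(β,p1), (β,p2), (β,p3), (δ,p1), (δ,p2), (δ,p3)}
  {β, γ, δ} × {p1, p3} = {(β,p1), (β,p3), (γ,p1), (γ,p3), (δ,p1), (δ,p3)}
  {γ, δ} × {p1, p2, p3} = {(γ,p1), (γ,p2), (γ,p3), (δ,p1), (δ,p2), (δ,p3)}
  {β, γ, δ} × {p1, p2, p3} = {(β,p1), (β,p2), (β,p3), (γ,p1), (γ,p2), (γ,p3), (δ,p1), (δ,p2), (δ,p3)}
These 22 distinct sets form the basis B.
Close under arbitrary unions to get τ_{X×Y}; counting gives |τ_{X×Y}| = 64.


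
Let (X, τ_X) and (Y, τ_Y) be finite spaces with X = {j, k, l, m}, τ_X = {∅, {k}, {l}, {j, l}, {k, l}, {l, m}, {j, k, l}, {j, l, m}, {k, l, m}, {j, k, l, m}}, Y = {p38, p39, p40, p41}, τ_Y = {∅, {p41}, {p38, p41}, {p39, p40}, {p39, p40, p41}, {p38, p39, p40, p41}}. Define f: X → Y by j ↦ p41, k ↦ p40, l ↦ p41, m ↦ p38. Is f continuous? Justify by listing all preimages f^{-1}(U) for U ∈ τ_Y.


f IS continuous.

Compute f^{-1}(U) for each U ∈ τ_Y:
  U = ∅: f^{-1}(U) = ∅ ∈ τ_X ✓.
  U = {p41}: f^{-1}(U) = {j, l} ∈ τ_X ✓.
  U = {p38, p41}: f^{-1}(U) = {j, l, m} ∈ τ_X ✓.
  U = {p39, p40}: f^{-1}(U) = {k} ∈ τ_X ✓.
  U = {p39, p40, p41}: f^{-1}(U) = {j, k, l} ∈ τ_X ✓.
  U = {p38, p39, p40, p41}: f^{-1}(U) = {j, k, l, m} ∈ τ_X ✓.
Every preimage lies in τ_X, so f IS continuous.


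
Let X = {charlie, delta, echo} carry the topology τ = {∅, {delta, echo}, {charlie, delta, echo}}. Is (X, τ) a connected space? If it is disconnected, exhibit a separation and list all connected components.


(X, τ) is connected.

Find clopen sets (U ∈ τ with X ∖ U ∈ τ):
  U = ∅, X ∖ U = {charlie, delta, echo} — both open, so U is clopen.
  U = {charlie, delta, echo}, X ∖ U = ∅ — both open, so U is clopen.
Only trivial clopens (∅ and X) exist, so (X, τ) is connected.
Compute connected components by grouping points that agree on all clopens:
  component: {charlie, delta, echo}
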